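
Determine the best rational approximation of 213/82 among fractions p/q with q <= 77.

Expand x = 213/82 as a continued fraction with the Euclidean algorithm:
  213 = 2*82 + 49, so a_0 = 2.
  82 = 1*49 + 33, so a_1 = 1.
  49 = 1*33 + 16, so a_2 = 1.
  33 = 2*16 + 1, so a_3 = 2.
  16 = 16*1 + 0, so a_4 = 16.
so x = [2; 1, 1, 2, 16].
Convergents (p_i = a_i*p_{i-1} + p_{i-2}, q_i = a_i*q_{i-1} + q_{i-2} with p_{-2}=0, p_{-1}=1, q_{-2}=1, q_{-1}=0), until the denominator exceeds 77:
  i=0: a_0=2, p_0 = 2*1 + 0 = 2, q_0 = 2*0 + 1 = 1.
  i=1: a_1=1, p_1 = 1*2 + 1 = 3, q_1 = 1*1 + 0 = 1.
  i=2: a_2=1, p_2 = 1*3 + 2 = 5, q_2 = 1*1 + 1 = 2.
  i=3: a_3=2, p_3 = 2*5 + 3 = 13, q_3 = 2*2 + 1 = 5.
  i=4: a_4=16, p_4 = 16*13 + 5 = 213, q_4 = 16*5 + 2 = 82.
q_4 = 82 > 77, so the last convergent with denominator <= 77 is p_3/q_3 = 13/5.
The closest fraction with denominator <= 77 is either p_3/q_3 or the intermediate fraction (k*p_3 + p_2)/(k*q_3 + q_2) with the largest k >= 1 whose denominator stays <= 77; these approach x as k grows, and every other convergent or intermediate fraction in range is farther away.
Largest k: floor((77 - q_2)/q_3) = floor((77 - 2)/5) = 15.
That gives (15*13 + 5)/(15*5 + 2) = 200/77.
Compare the errors: |x - 13/5| = |213*5 - 13*82|/(82*5) = 1/410, and |x - 200/77| = |213*77 - 200*82|/(82*77) = 1/6314.
Cross-multiplying, 1*410 = 410 < 6314 = 1*6314, so 1/6314 is smaller: the intermediate fraction 200/77 is closer to x than 13/5.

200/77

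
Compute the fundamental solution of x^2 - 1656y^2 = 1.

(x, y) = (24335, 598)

First expand sqrt(1656) as a continued fraction. With x_i = (sqrt(1656) + m_i)/d_i and (m_0, d_0) = (0, 1): a_0 = floor(sqrt(1656)) = 40, since 40^2 = 1600 <= 1656 < 1681 = 41^2.
Iterate m_{i+1} = d_i*a_i - m_i, d_{i+1} = (1656 - m_{i+1}^2)/d_i, a_{i+1} = floor((a_0 + m_{i+1})/d_{i+1}):
  m_1 = 1*40 - 0 = 40, d_1 = (1656 - 40^2)/1 = 56/1 = 56, a_1 = floor((40 + 40)/56) = 1.
  m_2 = 56*1 - 40 = 16, d_2 = (1656 - 16^2)/56 = 1400/56 = 25, a_2 = floor((40 + 16)/25) = 2.
  m_3 = 25*2 - 16 = 34, d_3 = (1656 - 34^2)/25 = 500/25 = 20, a_3 = floor((40 + 34)/20) = 3.
  m_4 = 20*3 - 34 = 26, d_4 = (1656 - 26^2)/20 = 980/20 = 49, a_4 = floor((40 + 26)/49) = 1.
  m_5 = 49*1 - 26 = 23, d_5 = (1656 - 23^2)/49 = 1127/49 = 23, a_5 = floor((40 + 23)/23) = 2.
  m_6 = 23*2 - 23 = 23, d_6 = (1656 - 23^2)/23 = 1127/23 = 49, a_6 = floor((40 + 23)/49) = 1.
  m_7 = 49*1 - 23 = 26, d_7 = (1656 - 26^2)/49 = 980/49 = 20, a_7 = floor((40 + 26)/20) = 3.
  m_8 = 20*3 - 26 = 34, d_8 = (1656 - 34^2)/20 = 500/20 = 25, a_8 = floor((40 + 34)/25) = 2.
  m_9 = 25*2 - 34 = 16, d_9 = (1656 - 16^2)/25 = 1400/25 = 56, a_9 = floor((40 + 16)/56) = 1.
  m_10 = 56*1 - 16 = 40, d_10 = (1656 - 40^2)/56 = 56/56 = 1, a_10 = floor((40 + 40)/1) = 80.
  m_11 = 1*80 - 40 = 40, d_11 = (1656 - 40^2)/1 = 56/1 = 56: (m_11, d_11) = (m_1, d_1) = (40, 56), so from here the quotients repeat a_1, ..., a_10; the period length is 10.
So sqrt(1656) = [40; (1, 2, 3, 1, 2, 1, 3, 2, 1, 80)] with period length k = 10.
k is even, so the fundamental solution of x^2 - 1656y^2 = 1 is (p_{k-1}, q_{k-1}) = (p_9, q_9); compute convergents through index 9.
Convergents (p_i = a_i*p_{i-1} + p_{i-2}, q_i = a_i*q_{i-1} + q_{i-2} with p_{-2}=0, p_{-1}=1, q_{-2}=1, q_{-1}=0):
  i=0: a_0=40, p_0 = 40*1 + 0 = 40, q_0 = 40*0 + 1 = 1.
  i=1: a_1=1, p_1 = 1*40 + 1 = 41, q_1 = 1*1 + 0 = 1.
  i=2: a_2=2, p_2 = 2*41 + 40 = 122, q_2 = 2*1 + 1 = 3.
  i=3: a_3=3, p_3 = 3*122 + 41 = 407, q_3 = 3*3 + 1 = 10.
  i=4: a_4=1, p_4 = 1*407 + 122 = 529, q_4 = 1*10 + 3 = 13.
  i=5: a_5=2, p_5 = 2*529 + 407 = 1465, q_5 = 2*13 + 10 = 36.
  i=6: a_6=1, p_6 = 1*1465 + 529 = 1994, q_6 = 1*36 + 13 = 49.
  i=7: a_7=3, p_7 = 3*1994 + 1465 = 7447, q_7 = 3*49 + 36 = 183.
  i=8: a_8=2, p_8 = 2*7447 + 1994 = 16888, q_8 = 2*183 + 49 = 415.
  i=9: a_9=1, p_9 = 1*16888 + 7447 = 24335, q_9 = 1*415 + 183 = 598.
Check: 24335^2 - 1656*598^2 = 592192225 - 592192224 = 1, so (x, y) = (24335, 598) solves the equation, and by the theorem it is the least positive solution.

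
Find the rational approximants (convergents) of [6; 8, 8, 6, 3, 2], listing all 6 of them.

Using the convergent recurrence p_i = a_i*p_{i-1} + p_{i-2}, q_i = a_i*q_{i-1} + q_{i-2} with p_{-2}=0, p_{-1}=1, q_{-2}=1, q_{-1}=0:
  i=0: a_0=6, p_0 = 6*1 + 0 = 6, q_0 = 6*0 + 1 = 1.
  i=1: a_1=8, p_1 = 8*6 + 1 = 49, q_1 = 8*1 + 0 = 8.
  i=2: a_2=8, p_2 = 8*49 + 6 = 398, q_2 = 8*8 + 1 = 65.
  i=3: a_3=6, p_3 = 6*398 + 49 = 2437, q_3 = 6*65 + 8 = 398.
  i=4: a_4=3, p_4 = 3*2437 + 398 = 7709, q_4 = 3*398 + 65 = 1259.
  i=5: a_5=2, p_5 = 2*7709 + 2437 = 17855, q_5 = 2*1259 + 398 = 2916.

6/1, 49/8, 398/65, 2437/398, 7709/1259, 17855/2916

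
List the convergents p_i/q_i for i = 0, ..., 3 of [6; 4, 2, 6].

Using the convergent recurrence p_i = a_i*p_{i-1} + p_{i-2}, q_i = a_i*q_{i-1} + q_{i-2} with p_{-2}=0, p_{-1}=1, q_{-2}=1, q_{-1}=0:
  i=0: a_0=6, p_0 = 6*1 + 0 = 6, q_0 = 6*0 + 1 = 1.
  i=1: a_1=4, p_1 = 4*6 + 1 = 25, q_1 = 4*1 + 0 = 4.
  i=2: a_2=2, p_2 = 2*25 + 6 = 56, q_2 = 2*4 + 1 = 9.
  i=3: a_3=6, p_3 = 6*56 + 25 = 361, q_3 = 6*9 + 4 = 58.

6/1, 25/4, 56/9, 361/58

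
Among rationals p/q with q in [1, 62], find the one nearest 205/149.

Expand x = 205/149 as a continued fraction with the Euclidean algorithm:
  205 = 1*149 + 56, so a_0 = 1.
  149 = 2*56 + 37, so a_1 = 2.
  56 = 1*37 + 19, so a_2 = 1.
  37 = 1*19 + 18, so a_3 = 1.
  19 = 1*18 + 1, so a_4 = 1.
  18 = 18*1 + 0, so a_5 = 18.
so x = [1; 2, 1, 1, 1, 18].
Convergents (p_i = a_i*p_{i-1} + p_{i-2}, q_i = a_i*q_{i-1} + q_{i-2} with p_{-2}=0, p_{-1}=1, q_{-2}=1, q_{-1}=0), until the denominator exceeds 62:
  i=0: a_0=1, p_0 = 1*1 + 0 = 1, q_0 = 1*0 + 1 = 1.
  i=1: a_1=2, p_1 = 2*1 + 1 = 3, q_1 = 2*1 + 0 = 2.
  i=2: a_2=1, p_2 = 1*3 + 1 = 4, q_2 = 1*2 + 1 = 3.
  i=3: a_3=1, p_3 = 1*4 + 3 = 7, q_3 = 1*3 + 2 = 5.
  i=4: a_4=1, p_4 = 1*7 + 4 = 11, q_4 = 1*5 + 3 = 8.
  i=5: a_5=18, p_5 = 18*11 + 7 = 205, q_5 = 18*8 + 5 = 149.
q_5 = 149 > 62, so the last convergent with denominator <= 62 is p_4/q_4 = 11/8.
The closest fraction with denominator <= 62 is either p_4/q_4 or the intermediate fraction (k*p_4 + p_3)/(k*q_4 + q_3) with the largest k >= 1 whose denominator stays <= 62; these approach x as k grows, and every other convergent or intermediate fraction in range is farther away.
Largest k: floor((62 - q_3)/q_4) = floor((62 - 5)/8) = 7.
That gives (7*11 + 7)/(7*8 + 5) = 84/61.
Compare the errors: |x - 11/8| = |205*8 - 11*149|/(149*8) = 1/1192, and |x - 84/61| = |205*61 - 84*149|/(149*61) = 11/9089.
Cross-multiplying, 1*9089 = 9089 < 13112 = 11*1192, so 1/1192 is smaller: the convergent 11/8 is closer to x than 84/61.

11/8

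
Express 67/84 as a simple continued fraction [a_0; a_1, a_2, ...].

[0; 1, 3, 1, 16]

Run the Euclidean algorithm on 67 and 84; the successive quotients are the partial quotients a_0, a_1, ... (each step inverts the fractional part left over by the previous one):
  67 = 0*84 + 67, so a_0 = 0.
  84 = 1*67 + 17, so a_1 = 1.
  67 = 3*17 + 16, so a_2 = 3.
  17 = 1*16 + 1, so a_3 = 1.
  16 = 16*1 + 0, so a_4 = 16.
The remainder reaches 0 after 5 divisions, so the expansion has 5 partial quotients, read off in order.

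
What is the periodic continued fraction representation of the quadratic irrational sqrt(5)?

Write x_i = (sqrt(5) + m_i)/d_i with (m_0, d_0) = (0, 1). a_0 = floor(sqrt(5)) = 2, since 2^2 = 4 <= 5 < 9 = 3^2.
Iterate m_{i+1} = d_i*a_i - m_i, d_{i+1} = (5 - m_{i+1}^2)/d_i, a_{i+1} = floor((a_0 + m_{i+1})/d_{i+1}):
  m_1 = 1*2 - 0 = 2, d_1 = (5 - 2^2)/1 = 1/1 = 1, a_1 = floor((2 + 2)/1) = 4.
  m_2 = 1*4 - 2 = 2, d_2 = (5 - 2^2)/1 = 1/1 = 1: (m_2, d_2) = (m_1, d_1) = (2, 1), so from here the quotient a_1 repeats; the period length is 1.
Hence the expansion of sqrt(5) is a_0 = 2 followed by the repeating block 4 (period 1).

[2; (4)]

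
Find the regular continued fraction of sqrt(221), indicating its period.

Write x_i = (sqrt(221) + m_i)/d_i with (m_0, d_0) = (0, 1). a_0 = floor(sqrt(221)) = 14, since 14^2 = 196 <= 221 < 225 = 15^2.
Iterate m_{i+1} = d_i*a_i - m_i, d_{i+1} = (221 - m_{i+1}^2)/d_i, a_{i+1} = floor((a_0 + m_{i+1})/d_{i+1}):
  m_1 = 1*14 - 0 = 14, d_1 = (221 - 14^2)/1 = 25/1 = 25, a_1 = floor((14 + 14)/25) = 1.
  m_2 = 25*1 - 14 = 11, d_2 = (221 - 11^2)/25 = 100/25 = 4, a_2 = floor((14 + 11)/4) = 6.
  m_3 = 4*6 - 11 = 13, d_3 = (221 - 13^2)/4 = 52/4 = 13, a_3 = floor((14 + 13)/13) = 2.
  m_4 = 13*2 - 13 = 13, d_4 = (221 - 13^2)/13 = 52/13 = 4, a_4 = floor((14 + 13)/4) = 6.
  m_5 = 4*6 - 13 = 11, d_5 = (221 - 11^2)/4 = 100/4 = 25, a_5 = floor((14 + 11)/25) = 1.
  m_6 = 25*1 - 11 = 14, d_6 = (221 - 14^2)/25 = 25/25 = 1, a_6 = floor((14 + 14)/1) = 28.
  m_7 = 1*28 - 14 = 14, d_7 = (221 - 14^2)/1 = 25/1 = 25: (m_7, d_7) = (m_1, d_1) = (14, 25), so from here the quotients repeat a_1, ..., a_6; the period length is 6.
Hence the expansion of sqrt(221) is a_0 = 14 followed by the repeating block 1, 6, 2, 6, 1, 28 (period 6).

[14; (1, 6, 2, 6, 1, 28)]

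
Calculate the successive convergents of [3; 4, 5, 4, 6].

3/1, 13/4, 68/21, 285/88, 1778/549

Using the convergent recurrence p_i = a_i*p_{i-1} + p_{i-2}, q_i = a_i*q_{i-1} + q_{i-2} with p_{-2}=0, p_{-1}=1, q_{-2}=1, q_{-1}=0:
  i=0: a_0=3, p_0 = 3*1 + 0 = 3, q_0 = 3*0 + 1 = 1.
  i=1: a_1=4, p_1 = 4*3 + 1 = 13, q_1 = 4*1 + 0 = 4.
  i=2: a_2=5, p_2 = 5*13 + 3 = 68, q_2 = 5*4 + 1 = 21.
  i=3: a_3=4, p_3 = 4*68 + 13 = 285, q_3 = 4*21 + 4 = 88.
  i=4: a_4=6, p_4 = 6*285 + 68 = 1778, q_4 = 6*88 + 21 = 549.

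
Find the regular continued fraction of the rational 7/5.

Run the Euclidean algorithm on 7 and 5; the successive quotients are the partial quotients a_0, a_1, ... (each step inverts the fractional part left over by the previous one):
  7 = 1*5 + 2, so a_0 = 1.
  5 = 2*2 + 1, so a_1 = 2.
  2 = 2*1 + 0, so a_2 = 2.
The remainder reaches 0 after 3 divisions, so the expansion has 3 partial quotients, read off in order.

[1; 2, 2]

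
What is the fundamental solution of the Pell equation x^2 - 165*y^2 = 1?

(x, y) = (1079, 84)

First expand sqrt(165) as a continued fraction. With x_i = (sqrt(165) + m_i)/d_i and (m_0, d_0) = (0, 1): a_0 = floor(sqrt(165)) = 12, since 12^2 = 144 <= 165 < 169 = 13^2.
Iterate m_{i+1} = d_i*a_i - m_i, d_{i+1} = (165 - m_{i+1}^2)/d_i, a_{i+1} = floor((a_0 + m_{i+1})/d_{i+1}):
  m_1 = 1*12 - 0 = 12, d_1 = (165 - 12^2)/1 = 21/1 = 21, a_1 = floor((12 + 12)/21) = 1.
  m_2 = 21*1 - 12 = 9, d_2 = (165 - 9^2)/21 = 84/21 = 4, a_2 = floor((12 + 9)/4) = 5.
  m_3 = 4*5 - 9 = 11, d_3 = (165 - 11^2)/4 = 44/4 = 11, a_3 = floor((12 + 11)/11) = 2.
  m_4 = 11*2 - 11 = 11, d_4 = (165 - 11^2)/11 = 44/11 = 4, a_4 = floor((12 + 11)/4) = 5.
  m_5 = 4*5 - 11 = 9, d_5 = (165 - 9^2)/4 = 84/4 = 21, a_5 = floor((12 + 9)/21) = 1.
  m_6 = 21*1 - 9 = 12, d_6 = (165 - 12^2)/21 = 21/21 = 1, a_6 = floor((12 + 12)/1) = 24.
  m_7 = 1*24 - 12 = 12, d_7 = (165 - 12^2)/1 = 21/1 = 21: (m_7, d_7) = (m_1, d_1) = (12, 21), so from here the quotients repeat a_1, ..., a_6; the period length is 6.
So sqrt(165) = [12; (1, 5, 2, 5, 1, 24)] with period length k = 6.
k is even, so the fundamental solution of x^2 - 165y^2 = 1 is (p_{k-1}, q_{k-1}) = (p_5, q_5); compute convergents through index 5.
Convergents (p_i = a_i*p_{i-1} + p_{i-2}, q_i = a_i*q_{i-1} + q_{i-2} with p_{-2}=0, p_{-1}=1, q_{-2}=1, q_{-1}=0):
  i=0: a_0=12, p_0 = 12*1 + 0 = 12, q_0 = 12*0 + 1 = 1.
  i=1: a_1=1, p_1 = 1*12 + 1 = 13, q_1 = 1*1 + 0 = 1.
  i=2: a_2=5, p_2 = 5*13 + 12 = 77, q_2 = 5*1 + 1 = 6.
  i=3: a_3=2, p_3 = 2*77 + 13 = 167, q_3 = 2*6 + 1 = 13.
  i=4: a_4=5, p_4 = 5*167 + 77 = 912, q_4 = 5*13 + 6 = 71.
  i=5: a_5=1, p_5 = 1*912 + 167 = 1079, q_5 = 1*71 + 13 = 84.
Check: 1079^2 - 165*84^2 = 1164241 - 1164240 = 1, so (x, y) = (1079, 84) solves the equation, and by the theorem it is the least positive solution.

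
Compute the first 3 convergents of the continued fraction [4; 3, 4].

4/1, 13/3, 56/13

Using the convergent recurrence p_i = a_i*p_{i-1} + p_{i-2}, q_i = a_i*q_{i-1} + q_{i-2} with p_{-2}=0, p_{-1}=1, q_{-2}=1, q_{-1}=0:
  i=0: a_0=4, p_0 = 4*1 + 0 = 4, q_0 = 4*0 + 1 = 1.
  i=1: a_1=3, p_1 = 3*4 + 1 = 13, q_1 = 3*1 + 0 = 3.
  i=2: a_2=4, p_2 = 4*13 + 4 = 56, q_2 = 4*3 + 1 = 13.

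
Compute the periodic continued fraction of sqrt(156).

Write x_i = (sqrt(156) + m_i)/d_i with (m_0, d_0) = (0, 1). a_0 = floor(sqrt(156)) = 12, since 12^2 = 144 <= 156 < 169 = 13^2.
Iterate m_{i+1} = d_i*a_i - m_i, d_{i+1} = (156 - m_{i+1}^2)/d_i, a_{i+1} = floor((a_0 + m_{i+1})/d_{i+1}):
  m_1 = 1*12 - 0 = 12, d_1 = (156 - 12^2)/1 = 12/1 = 12, a_1 = floor((12 + 12)/12) = 2.
  m_2 = 12*2 - 12 = 12, d_2 = (156 - 12^2)/12 = 12/12 = 1, a_2 = floor((12 + 12)/1) = 24.
  m_3 = 1*24 - 12 = 12, d_3 = (156 - 12^2)/1 = 12/1 = 12: (m_3, d_3) = (m_1, d_1) = (12, 12), so from here the quotients repeat a_1, a_2; the period length is 2.
Hence the expansion of sqrt(156) is a_0 = 12 followed by the repeating block 2, 24 (period 2).

[12; (2, 24)]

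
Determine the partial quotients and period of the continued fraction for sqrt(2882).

Write x_i = (sqrt(2882) + m_i)/d_i with (m_0, d_0) = (0, 1). a_0 = floor(sqrt(2882)) = 53, since 53^2 = 2809 <= 2882 < 2916 = 54^2.
Iterate m_{i+1} = d_i*a_i - m_i, d_{i+1} = (2882 - m_{i+1}^2)/d_i, a_{i+1} = floor((a_0 + m_{i+1})/d_{i+1}):
  m_1 = 1*53 - 0 = 53, d_1 = (2882 - 53^2)/1 = 73/1 = 73, a_1 = floor((53 + 53)/73) = 1.
  m_2 = 73*1 - 53 = 20, d_2 = (2882 - 20^2)/73 = 2482/73 = 34, a_2 = floor((53 + 20)/34) = 2.
  m_3 = 34*2 - 20 = 48, d_3 = (2882 - 48^2)/34 = 578/34 = 17, a_3 = floor((53 + 48)/17) = 5.
  m_4 = 17*5 - 48 = 37, d_4 = (2882 - 37^2)/17 = 1513/17 = 89, a_4 = floor((53 + 37)/89) = 1.
  m_5 = 89*1 - 37 = 52, d_5 = (2882 - 52^2)/89 = 178/89 = 2, a_5 = floor((53 + 52)/2) = 52.
  m_6 = 2*52 - 52 = 52, d_6 = (2882 - 52^2)/2 = 178/2 = 89, a_6 = floor((53 + 52)/89) = 1.
  m_7 = 89*1 - 52 = 37, d_7 = (2882 - 37^2)/89 = 1513/89 = 17, a_7 = floor((53 + 37)/17) = 5.
  m_8 = 17*5 - 37 = 48, d_8 = (2882 - 48^2)/17 = 578/17 = 34, a_8 = floor((53 + 48)/34) = 2.
  m_9 = 34*2 - 48 = 20, d_9 = (2882 - 20^2)/34 = 2482/34 = 73, a_9 = floor((53 + 20)/73) = 1.
  m_10 = 73*1 - 20 = 53, d_10 = (2882 - 53^2)/73 = 73/73 = 1, a_10 = floor((53 + 53)/1) = 106.
  m_11 = 1*106 - 53 = 53, d_11 = (2882 - 53^2)/1 = 73/1 = 73: (m_11, d_11) = (m_1, d_1) = (53, 73), so from here the quotients repeat a_1, ..., a_10; the period length is 10.
Hence the expansion of sqrt(2882) is a_0 = 53 followed by the repeating block 1, 2, 5, 1, 52, 1, 5, 2, 1, 106 (period 10).

[53; (1, 2, 5, 1, 52, 1, 5, 2, 1, 106)]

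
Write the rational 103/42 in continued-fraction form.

[2; 2, 4, 1, 3]

Run the Euclidean algorithm on 103 and 42; the successive quotients are the partial quotients a_0, a_1, ... (each step inverts the fractional part left over by the previous one):
  103 = 2*42 + 19, so a_0 = 2.
  42 = 2*19 + 4, so a_1 = 2.
  19 = 4*4 + 3, so a_2 = 4.
  4 = 1*3 + 1, so a_3 = 1.
  3 = 3*1 + 0, so a_4 = 3.
The remainder reaches 0 after 5 divisions, so the expansion has 5 partial quotients, read off in order.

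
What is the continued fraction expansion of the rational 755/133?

Run the Euclidean algorithm on 755 and 133; the successive quotients are the partial quotients a_0, a_1, ... (each step inverts the fractional part left over by the previous one):
  755 = 5*133 + 90, so a_0 = 5.
  133 = 1*90 + 43, so a_1 = 1.
  90 = 2*43 + 4, so a_2 = 2.
  43 = 10*4 + 3, so a_3 = 10.
  4 = 1*3 + 1, so a_4 = 1.
  3 = 3*1 + 0, so a_5 = 3.
The remainder reaches 0 after 6 divisions, so the expansion has 6 partial quotients, read off in order.

[5; 1, 2, 10, 1, 3]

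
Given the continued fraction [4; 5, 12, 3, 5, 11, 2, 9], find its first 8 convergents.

4/1, 21/5, 256/61, 789/188, 4201/1001, 47000/11199, 98201/23399, 930809/221790

Using the convergent recurrence p_i = a_i*p_{i-1} + p_{i-2}, q_i = a_i*q_{i-1} + q_{i-2} with p_{-2}=0, p_{-1}=1, q_{-2}=1, q_{-1}=0:
  i=0: a_0=4, p_0 = 4*1 + 0 = 4, q_0 = 4*0 + 1 = 1.
  i=1: a_1=5, p_1 = 5*4 + 1 = 21, q_1 = 5*1 + 0 = 5.
  i=2: a_2=12, p_2 = 12*21 + 4 = 256, q_2 = 12*5 + 1 = 61.
  i=3: a_3=3, p_3 = 3*256 + 21 = 789, q_3 = 3*61 + 5 = 188.
  i=4: a_4=5, p_4 = 5*789 + 256 = 4201, q_4 = 5*188 + 61 = 1001.
  i=5: a_5=11, p_5 = 11*4201 + 789 = 47000, q_5 = 11*1001 + 188 = 11199.
  i=6: a_6=2, p_6 = 2*47000 + 4201 = 98201, q_6 = 2*11199 + 1001 = 23399.
  i=7: a_7=9, p_7 = 9*98201 + 47000 = 930809, q_7 = 9*23399 + 11199 = 221790.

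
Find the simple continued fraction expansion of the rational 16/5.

Run the Euclidean algorithm on 16 and 5; the successive quotients are the partial quotients a_0, a_1, ... (each step inverts the fractional part left over by the previous one):
  16 = 3*5 + 1, so a_0 = 3.
  5 = 5*1 + 0, so a_1 = 5.
The remainder reaches 0 after 2 divisions, so the expansion has 2 partial quotients, read off in order.

[3; 5]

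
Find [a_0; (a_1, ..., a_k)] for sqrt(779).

[27; (1, 10, 5, 2, 27, 2, 5, 10, 1, 54)]

Write x_i = (sqrt(779) + m_i)/d_i with (m_0, d_0) = (0, 1). a_0 = floor(sqrt(779)) = 27, since 27^2 = 729 <= 779 < 784 = 28^2.
Iterate m_{i+1} = d_i*a_i - m_i, d_{i+1} = (779 - m_{i+1}^2)/d_i, a_{i+1} = floor((a_0 + m_{i+1})/d_{i+1}):
  m_1 = 1*27 - 0 = 27, d_1 = (779 - 27^2)/1 = 50/1 = 50, a_1 = floor((27 + 27)/50) = 1.
  m_2 = 50*1 - 27 = 23, d_2 = (779 - 23^2)/50 = 250/50 = 5, a_2 = floor((27 + 23)/5) = 10.
  m_3 = 5*10 - 23 = 27, d_3 = (779 - 27^2)/5 = 50/5 = 10, a_3 = floor((27 + 27)/10) = 5.
  m_4 = 10*5 - 27 = 23, d_4 = (779 - 23^2)/10 = 250/10 = 25, a_4 = floor((27 + 23)/25) = 2.
  m_5 = 25*2 - 23 = 27, d_5 = (779 - 27^2)/25 = 50/25 = 2, a_5 = floor((27 + 27)/2) = 27.
  m_6 = 2*27 - 27 = 27, d_6 = (779 - 27^2)/2 = 50/2 = 25, a_6 = floor((27 + 27)/25) = 2.
  m_7 = 25*2 - 27 = 23, d_7 = (779 - 23^2)/25 = 250/25 = 10, a_7 = floor((27 + 23)/10) = 5.
  m_8 = 10*5 - 23 = 27, d_8 = (779 - 27^2)/10 = 50/10 = 5, a_8 = floor((27 + 27)/5) = 10.
  m_9 = 5*10 - 27 = 23, d_9 = (779 - 23^2)/5 = 250/5 = 50, a_9 = floor((27 + 23)/50) = 1.
  m_10 = 50*1 - 23 = 27, d_10 = (779 - 27^2)/50 = 50/50 = 1, a_10 = floor((27 + 27)/1) = 54.
  m_11 = 1*54 - 27 = 27, d_11 = (779 - 27^2)/1 = 50/1 = 50: (m_11, d_11) = (m_1, d_1) = (27, 50), so from here the quotients repeat a_1, ..., a_10; the period length is 10.
Hence the expansion of sqrt(779) is a_0 = 27 followed by the repeating block 1, 10, 5, 2, 27, 2, 5, 10, 1, 54 (period 10).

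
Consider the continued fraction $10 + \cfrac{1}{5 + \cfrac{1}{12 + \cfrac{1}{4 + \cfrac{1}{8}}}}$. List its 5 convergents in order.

Using the convergent recurrence p_i = a_i*p_{i-1} + p_{i-2}, q_i = a_i*q_{i-1} + q_{i-2} with p_{-2}=0, p_{-1}=1, q_{-2}=1, q_{-1}=0:
  i=0: a_0=10, p_0 = 10*1 + 0 = 10, q_0 = 10*0 + 1 = 1.
  i=1: a_1=5, p_1 = 5*10 + 1 = 51, q_1 = 5*1 + 0 = 5.
  i=2: a_2=12, p_2 = 12*51 + 10 = 622, q_2 = 12*5 + 1 = 61.
  i=3: a_3=4, p_3 = 4*622 + 51 = 2539, q_3 = 4*61 + 5 = 249.
  i=4: a_4=8, p_4 = 8*2539 + 622 = 20934, q_4 = 8*249 + 61 = 2053.

10/1, 51/5, 622/61, 2539/249, 20934/2053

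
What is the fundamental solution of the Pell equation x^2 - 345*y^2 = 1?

First expand sqrt(345) as a continued fraction. With x_i = (sqrt(345) + m_i)/d_i and (m_0, d_0) = (0, 1): a_0 = floor(sqrt(345)) = 18, since 18^2 = 324 <= 345 < 361 = 19^2.
Iterate m_{i+1} = d_i*a_i - m_i, d_{i+1} = (345 - m_{i+1}^2)/d_i, a_{i+1} = floor((a_0 + m_{i+1})/d_{i+1}):
  m_1 = 1*18 - 0 = 18, d_1 = (345 - 18^2)/1 = 21/1 = 21, a_1 = floor((18 + 18)/21) = 1.
  m_2 = 21*1 - 18 = 3, d_2 = (345 - 3^2)/21 = 336/21 = 16, a_2 = floor((18 + 3)/16) = 1.
  m_3 = 16*1 - 3 = 13, d_3 = (345 - 13^2)/16 = 176/16 = 11, a_3 = floor((18 + 13)/11) = 2.
  m_4 = 11*2 - 13 = 9, d_4 = (345 - 9^2)/11 = 264/11 = 24, a_4 = floor((18 + 9)/24) = 1.
  m_5 = 24*1 - 9 = 15, d_5 = (345 - 15^2)/24 = 120/24 = 5, a_5 = floor((18 + 15)/5) = 6.
  m_6 = 5*6 - 15 = 15, d_6 = (345 - 15^2)/5 = 120/5 = 24, a_6 = floor((18 + 15)/24) = 1.
  m_7 = 24*1 - 15 = 9, d_7 = (345 - 9^2)/24 = 264/24 = 11, a_7 = floor((18 + 9)/11) = 2.
  m_8 = 11*2 - 9 = 13, d_8 = (345 - 13^2)/11 = 176/11 = 16, a_8 = floor((18 + 13)/16) = 1.
  m_9 = 16*1 - 13 = 3, d_9 = (345 - 3^2)/16 = 336/16 = 21, a_9 = floor((18 + 3)/21) = 1.
  m_10 = 21*1 - 3 = 18, d_10 = (345 - 18^2)/21 = 21/21 = 1, a_10 = floor((18 + 18)/1) = 36.
  m_11 = 1*36 - 18 = 18, d_11 = (345 - 18^2)/1 = 21/1 = 21: (m_11, d_11) = (m_1, d_1) = (18, 21), so from here the quotients repeat a_1, ..., a_10; the period length is 10.
So sqrt(345) = [18; (1, 1, 2, 1, 6, 1, 2, 1, 1, 36)] with period length k = 10.
k is even, so the fundamental solution of x^2 - 345y^2 = 1 is (p_{k-1}, q_{k-1}) = (p_9, q_9); compute convergents through index 9.
Convergents (p_i = a_i*p_{i-1} + p_{i-2}, q_i = a_i*q_{i-1} + q_{i-2} with p_{-2}=0, p_{-1}=1, q_{-2}=1, q_{-1}=0):
  i=0: a_0=18, p_0 = 18*1 + 0 = 18, q_0 = 18*0 + 1 = 1.
  i=1: a_1=1, p_1 = 1*18 + 1 = 19, q_1 = 1*1 + 0 = 1.
  i=2: a_2=1, p_2 = 1*19 + 18 = 37, q_2 = 1*1 + 1 = 2.
  i=3: a_3=2, p_3 = 2*37 + 19 = 93, q_3 = 2*2 + 1 = 5.
  i=4: a_4=1, p_4 = 1*93 + 37 = 130, q_4 = 1*5 + 2 = 7.
  i=5: a_5=6, p_5 = 6*130 + 93 = 873, q_5 = 6*7 + 5 = 47.
  i=6: a_6=1, p_6 = 1*873 + 130 = 1003, q_6 = 1*47 + 7 = 54.
  i=7: a_7=2, p_7 = 2*1003 + 873 = 2879, q_7 = 2*54 + 47 = 155.
  i=8: a_8=1, p_8 = 1*2879 + 1003 = 3882, q_8 = 1*155 + 54 = 209.
  i=9: a_9=1, p_9 = 1*3882 + 2879 = 6761, q_9 = 1*209 + 155 = 364.
Check: 6761^2 - 345*364^2 = 45711121 - 45711120 = 1, so (x, y) = (6761, 364) solves the equation, and by the theorem it is the least positive solution.

(x, y) = (6761, 364)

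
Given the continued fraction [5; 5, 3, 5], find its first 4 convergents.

5/1, 26/5, 83/16, 441/85

Using the convergent recurrence p_i = a_i*p_{i-1} + p_{i-2}, q_i = a_i*q_{i-1} + q_{i-2} with p_{-2}=0, p_{-1}=1, q_{-2}=1, q_{-1}=0:
  i=0: a_0=5, p_0 = 5*1 + 0 = 5, q_0 = 5*0 + 1 = 1.
  i=1: a_1=5, p_1 = 5*5 + 1 = 26, q_1 = 5*1 + 0 = 5.
  i=2: a_2=3, p_2 = 3*26 + 5 = 83, q_2 = 3*5 + 1 = 16.
  i=3: a_3=5, p_3 = 5*83 + 26 = 441, q_3 = 5*16 + 5 = 85.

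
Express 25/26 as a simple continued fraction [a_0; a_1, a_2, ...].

[0; 1, 25]

Run the Euclidean algorithm on 25 and 26; the successive quotients are the partial quotients a_0, a_1, ... (each step inverts the fractional part left over by the previous one):
  25 = 0*26 + 25, so a_0 = 0.
  26 = 1*25 + 1, so a_1 = 1.
  25 = 25*1 + 0, so a_2 = 25.
The remainder reaches 0 after 3 divisions, so the expansion has 3 partial quotients, read off in order.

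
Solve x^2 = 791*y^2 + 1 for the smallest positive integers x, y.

First expand sqrt(791) as a continued fraction. With x_i = (sqrt(791) + m_i)/d_i and (m_0, d_0) = (0, 1): a_0 = floor(sqrt(791)) = 28, since 28^2 = 784 <= 791 < 841 = 29^2.
Iterate m_{i+1} = d_i*a_i - m_i, d_{i+1} = (791 - m_{i+1}^2)/d_i, a_{i+1} = floor((a_0 + m_{i+1})/d_{i+1}):
  m_1 = 1*28 - 0 = 28, d_1 = (791 - 28^2)/1 = 7/1 = 7, a_1 = floor((28 + 28)/7) = 8.
  m_2 = 7*8 - 28 = 28, d_2 = (791 - 28^2)/7 = 7/7 = 1, a_2 = floor((28 + 28)/1) = 56.
  m_3 = 1*56 - 28 = 28, d_3 = (791 - 28^2)/1 = 7/1 = 7: (m_3, d_3) = (m_1, d_1) = (28, 7), so from here the quotients repeat a_1, a_2; the period length is 2.
So sqrt(791) = [28; (8, 56)] with period length k = 2.
k is even, so the fundamental solution of x^2 - 791y^2 = 1 is (p_{k-1}, q_{k-1}) = (p_1, q_1); compute convergents through index 1.
Convergents (p_i = a_i*p_{i-1} + p_{i-2}, q_i = a_i*q_{i-1} + q_{i-2} with p_{-2}=0, p_{-1}=1, q_{-2}=1, q_{-1}=0):
  i=0: a_0=28, p_0 = 28*1 + 0 = 28, q_0 = 28*0 + 1 = 1.
  i=1: a_1=8, p_1 = 8*28 + 1 = 225, q_1 = 8*1 + 0 = 8.
Check: 225^2 - 791*8^2 = 50625 - 50624 = 1, so (x, y) = (225, 8) solves the equation, and by the theorem it is the least positive solution.

(x, y) = (225, 8)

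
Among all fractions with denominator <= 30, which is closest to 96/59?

13/8

Expand x = 96/59 as a continued fraction with the Euclidean algorithm:
  96 = 1*59 + 37, so a_0 = 1.
  59 = 1*37 + 22, so a_1 = 1.
  37 = 1*22 + 15, so a_2 = 1.
  22 = 1*15 + 7, so a_3 = 1.
  15 = 2*7 + 1, so a_4 = 2.
  7 = 7*1 + 0, so a_5 = 7.
so x = [1; 1, 1, 1, 2, 7].
Convergents (p_i = a_i*p_{i-1} + p_{i-2}, q_i = a_i*q_{i-1} + q_{i-2} with p_{-2}=0, p_{-1}=1, q_{-2}=1, q_{-1}=0), until the denominator exceeds 30:
  i=0: a_0=1, p_0 = 1*1 + 0 = 1, q_0 = 1*0 + 1 = 1.
  i=1: a_1=1, p_1 = 1*1 + 1 = 2, q_1 = 1*1 + 0 = 1.
  i=2: a_2=1, p_2 = 1*2 + 1 = 3, q_2 = 1*1 + 1 = 2.
  i=3: a_3=1, p_3 = 1*3 + 2 = 5, q_3 = 1*2 + 1 = 3.
  i=4: a_4=2, p_4 = 2*5 + 3 = 13, q_4 = 2*3 + 2 = 8.
  i=5: a_5=7, p_5 = 7*13 + 5 = 96, q_5 = 7*8 + 3 = 59.
q_5 = 59 > 30, so the last convergent with denominator <= 30 is p_4/q_4 = 13/8.
The closest fraction with denominator <= 30 is either p_4/q_4 or the intermediate fraction (k*p_4 + p_3)/(k*q_4 + q_3) with the largest k >= 1 whose denominator stays <= 30; these approach x as k grows, and every other convergent or intermediate fraction in range is farther away.
Largest k: floor((30 - q_3)/q_4) = floor((30 - 3)/8) = 3.
That gives (3*13 + 5)/(3*8 + 3) = 44/27.
Compare the errors: |x - 13/8| = |96*8 - 13*59|/(59*8) = 1/472, and |x - 44/27| = |96*27 - 44*59|/(59*27) = 4/1593.
Cross-multiplying, 1*1593 = 1593 < 1888 = 4*472, so 1/472 is smaller: the convergent 13/8 is closer to x than 44/27.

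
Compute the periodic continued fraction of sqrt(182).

Write x_i = (sqrt(182) + m_i)/d_i with (m_0, d_0) = (0, 1). a_0 = floor(sqrt(182)) = 13, since 13^2 = 169 <= 182 < 196 = 14^2.
Iterate m_{i+1} = d_i*a_i - m_i, d_{i+1} = (182 - m_{i+1}^2)/d_i, a_{i+1} = floor((a_0 + m_{i+1})/d_{i+1}):
  m_1 = 1*13 - 0 = 13, d_1 = (182 - 13^2)/1 = 13/1 = 13, a_1 = floor((13 + 13)/13) = 2.
  m_2 = 13*2 - 13 = 13, d_2 = (182 - 13^2)/13 = 13/13 = 1, a_2 = floor((13 + 13)/1) = 26.
  m_3 = 1*26 - 13 = 13, d_3 = (182 - 13^2)/1 = 13/1 = 13: (m_3, d_3) = (m_1, d_1) = (13, 13), so from here the quotients repeat a_1, a_2; the period length is 2.
Hence the expansion of sqrt(182) is a_0 = 13 followed by the repeating block 2, 26 (period 2).

[13; (2, 26)]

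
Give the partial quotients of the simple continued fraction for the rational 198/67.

[2; 1, 21, 3]

Run the Euclidean algorithm on 198 and 67; the successive quotients are the partial quotients a_0, a_1, ... (each step inverts the fractional part left over by the previous one):
  198 = 2*67 + 64, so a_0 = 2.
  67 = 1*64 + 3, so a_1 = 1.
  64 = 21*3 + 1, so a_2 = 21.
  3 = 3*1 + 0, so a_3 = 3.
The remainder reaches 0 after 4 divisions, so the expansion has 4 partial quotients, read off in order.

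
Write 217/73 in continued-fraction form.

Run the Euclidean algorithm on 217 and 73; the successive quotients are the partial quotients a_0, a_1, ... (each step inverts the fractional part left over by the previous one):
  217 = 2*73 + 71, so a_0 = 2.
  73 = 1*71 + 2, so a_1 = 1.
  71 = 35*2 + 1, so a_2 = 35.
  2 = 2*1 + 0, so a_3 = 2.
The remainder reaches 0 after 4 divisions, so the expansion has 4 partial quotients, read off in order.

[2; 1, 35, 2]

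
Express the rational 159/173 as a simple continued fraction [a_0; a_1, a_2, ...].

Run the Euclidean algorithm on 159 and 173; the successive quotients are the partial quotients a_0, a_1, ... (each step inverts the fractional part left over by the previous one):
  159 = 0*173 + 159, so a_0 = 0.
  173 = 1*159 + 14, so a_1 = 1.
  159 = 11*14 + 5, so a_2 = 11.
  14 = 2*5 + 4, so a_3 = 2.
  5 = 1*4 + 1, so a_4 = 1.
  4 = 4*1 + 0, so a_5 = 4.
The remainder reaches 0 after 6 divisions, so the expansion has 6 partial quotients, read off in order.

[0; 1, 11, 2, 1, 4]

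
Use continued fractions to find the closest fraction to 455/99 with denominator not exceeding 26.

Expand x = 455/99 as a continued fraction with the Euclidean algorithm:
  455 = 4*99 + 59, so a_0 = 4.
  99 = 1*59 + 40, so a_1 = 1.
  59 = 1*40 + 19, so a_2 = 1.
  40 = 2*19 + 2, so a_3 = 2.
  19 = 9*2 + 1, so a_4 = 9.
  2 = 2*1 + 0, so a_5 = 2.
so x = [4; 1, 1, 2, 9, 2].
Convergents (p_i = a_i*p_{i-1} + p_{i-2}, q_i = a_i*q_{i-1} + q_{i-2} with p_{-2}=0, p_{-1}=1, q_{-2}=1, q_{-1}=0), until the denominator exceeds 26:
  i=0: a_0=4, p_0 = 4*1 + 0 = 4, q_0 = 4*0 + 1 = 1.
  i=1: a_1=1, p_1 = 1*4 + 1 = 5, q_1 = 1*1 + 0 = 1.
  i=2: a_2=1, p_2 = 1*5 + 4 = 9, q_2 = 1*1 + 1 = 2.
  i=3: a_3=2, p_3 = 2*9 + 5 = 23, q_3 = 2*2 + 1 = 5.
  i=4: a_4=9, p_4 = 9*23 + 9 = 216, q_4 = 9*5 + 2 = 47.
q_4 = 47 > 26, so the last convergent with denominator <= 26 is p_3/q_3 = 23/5.
The closest fraction with denominator <= 26 is either p_3/q_3 or the intermediate fraction (k*p_3 + p_2)/(k*q_3 + q_2) with the largest k >= 1 whose denominator stays <= 26; these approach x as k grows, and every other convergent or intermediate fraction in range is farther away.
Largest k: floor((26 - q_2)/q_3) = floor((26 - 2)/5) = 4.
That gives (4*23 + 9)/(4*5 + 2) = 101/22.
Compare the errors: |x - 23/5| = |455*5 - 23*99|/(99*5) = 2/495, and |x - 101/22| = |455*22 - 101*99|/(99*22) = 11/2178.
Cross-multiplying, 2*2178 = 4356 < 5445 = 11*495, so 2/495 is smaller: the convergent 23/5 is closer to x than 101/22.

23/5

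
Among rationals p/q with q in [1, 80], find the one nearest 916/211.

Expand x = 916/211 as a continued fraction with the Euclidean algorithm:
  916 = 4*211 + 72, so a_0 = 4.
  211 = 2*72 + 67, so a_1 = 2.
  72 = 1*67 + 5, so a_2 = 1.
  67 = 13*5 + 2, so a_3 = 13.
  5 = 2*2 + 1, so a_4 = 2.
  2 = 2*1 + 0, so a_5 = 2.
so x = [4; 2, 1, 13, 2, 2].
Convergents (p_i = a_i*p_{i-1} + p_{i-2}, q_i = a_i*q_{i-1} + q_{i-2} with p_{-2}=0, p_{-1}=1, q_{-2}=1, q_{-1}=0), until the denominator exceeds 80:
  i=0: a_0=4, p_0 = 4*1 + 0 = 4, q_0 = 4*0 + 1 = 1.
  i=1: a_1=2, p_1 = 2*4 + 1 = 9, q_1 = 2*1 + 0 = 2.
  i=2: a_2=1, p_2 = 1*9 + 4 = 13, q_2 = 1*2 + 1 = 3.
  i=3: a_3=13, p_3 = 13*13 + 9 = 178, q_3 = 13*3 + 2 = 41.
  i=4: a_4=2, p_4 = 2*178 + 13 = 369, q_4 = 2*41 + 3 = 85.
q_4 = 85 > 80, so the last convergent with denominator <= 80 is p_3/q_3 = 178/41.
The closest fraction with denominator <= 80 is either p_3/q_3 or the intermediate fraction (k*p_3 + p_2)/(k*q_3 + q_2) with the largest k >= 1 whose denominator stays <= 80; these approach x as k grows, and every other convergent or intermediate fraction in range is farther away.
Largest k: floor((80 - q_2)/q_3) = floor((80 - 3)/41) = 1.
That gives (1*178 + 13)/(1*41 + 3) = 191/44.
Compare the errors: |x - 178/41| = |916*41 - 178*211|/(211*41) = 2/8651, and |x - 191/44| = |916*44 - 191*211|/(211*44) = 3/9284.
Cross-multiplying, 2*9284 = 18568 < 25953 = 3*8651, so 2/8651 is smaller: the convergent 178/41 is closer to x than 191/44.

178/41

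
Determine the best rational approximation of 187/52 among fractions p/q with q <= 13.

Expand x = 187/52 as a continued fraction with the Euclidean algorithm:
  187 = 3*52 + 31, so a_0 = 3.
  52 = 1*31 + 21, so a_1 = 1.
  31 = 1*21 + 10, so a_2 = 1.
  21 = 2*10 + 1, so a_3 = 2.
  10 = 10*1 + 0, so a_4 = 10.
so x = [3; 1, 1, 2, 10].
Convergents (p_i = a_i*p_{i-1} + p_{i-2}, q_i = a_i*q_{i-1} + q_{i-2} with p_{-2}=0, p_{-1}=1, q_{-2}=1, q_{-1}=0), until the denominator exceeds 13:
  i=0: a_0=3, p_0 = 3*1 + 0 = 3, q_0 = 3*0 + 1 = 1.
  i=1: a_1=1, p_1 = 1*3 + 1 = 4, q_1 = 1*1 + 0 = 1.
  i=2: a_2=1, p_2 = 1*4 + 3 = 7, q_2 = 1*1 + 1 = 2.
  i=3: a_3=2, p_3 = 2*7 + 4 = 18, q_3 = 2*2 + 1 = 5.
  i=4: a_4=10, p_4 = 10*18 + 7 = 187, q_4 = 10*5 + 2 = 52.
q_4 = 52 > 13, so the last convergent with denominator <= 13 is p_3/q_3 = 18/5.
The closest fraction with denominator <= 13 is either p_3/q_3 or the intermediate fraction (k*p_3 + p_2)/(k*q_3 + q_2) with the largest k >= 1 whose denominator stays <= 13; these approach x as k grows, and every other convergent or intermediate fraction in range is farther away.
Largest k: floor((13 - q_2)/q_3) = floor((13 - 2)/5) = 2.
That gives (2*18 + 7)/(2*5 + 2) = 43/12.
Compare the errors: |x - 18/5| = |187*5 - 18*52|/(52*5) = 1/260, and |x - 43/12| = |187*12 - 43*52|/(52*12) = 8/624.
Cross-multiplying, 1*624 = 624 < 2080 = 8*260, so 1/260 is smaller: the convergent 18/5 is closer to x than 43/12.

18/5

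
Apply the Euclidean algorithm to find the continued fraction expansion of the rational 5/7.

Run the Euclidean algorithm on 5 and 7; the successive quotients are the partial quotients a_0, a_1, ... (each step inverts the fractional part left over by the previous one):
  5 = 0*7 + 5, so a_0 = 0.
  7 = 1*5 + 2, so a_1 = 1.
  5 = 2*2 + 1, so a_2 = 2.
  2 = 2*1 + 0, so a_3 = 2.
The remainder reaches 0 after 4 divisions, so the expansion has 4 partial quotients, read off in order.

[0; 1, 2, 2]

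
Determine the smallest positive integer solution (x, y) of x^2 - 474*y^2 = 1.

First expand sqrt(474) as a continued fraction. With x_i = (sqrt(474) + m_i)/d_i and (m_0, d_0) = (0, 1): a_0 = floor(sqrt(474)) = 21, since 21^2 = 441 <= 474 < 484 = 22^2.
Iterate m_{i+1} = d_i*a_i - m_i, d_{i+1} = (474 - m_{i+1}^2)/d_i, a_{i+1} = floor((a_0 + m_{i+1})/d_{i+1}):
  m_1 = 1*21 - 0 = 21, d_1 = (474 - 21^2)/1 = 33/1 = 33, a_1 = floor((21 + 21)/33) = 1.
  m_2 = 33*1 - 21 = 12, d_2 = (474 - 12^2)/33 = 330/33 = 10, a_2 = floor((21 + 12)/10) = 3.
  m_3 = 10*3 - 12 = 18, d_3 = (474 - 18^2)/10 = 150/10 = 15, a_3 = floor((21 + 18)/15) = 2.
  m_4 = 15*2 - 18 = 12, d_4 = (474 - 12^2)/15 = 330/15 = 22, a_4 = floor((21 + 12)/22) = 1.
  m_5 = 22*1 - 12 = 10, d_5 = (474 - 10^2)/22 = 374/22 = 17, a_5 = floor((21 + 10)/17) = 1.
  m_6 = 17*1 - 10 = 7, d_6 = (474 - 7^2)/17 = 425/17 = 25, a_6 = floor((21 + 7)/25) = 1.
  m_7 = 25*1 - 7 = 18, d_7 = (474 - 18^2)/25 = 150/25 = 6, a_7 = floor((21 + 18)/6) = 6.
  m_8 = 6*6 - 18 = 18, d_8 = (474 - 18^2)/6 = 150/6 = 25, a_8 = floor((21 + 18)/25) = 1.
  m_9 = 25*1 - 18 = 7, d_9 = (474 - 7^2)/25 = 425/25 = 17, a_9 = floor((21 + 7)/17) = 1.
  m_10 = 17*1 - 7 = 10, d_10 = (474 - 10^2)/17 = 374/17 = 22, a_10 = floor((21 + 10)/22) = 1.
  m_11 = 22*1 - 10 = 12, d_11 = (474 - 12^2)/22 = 330/22 = 15, a_11 = floor((21 + 12)/15) = 2.
  m_12 = 15*2 - 12 = 18, d_12 = (474 - 18^2)/15 = 150/15 = 10, a_12 = floor((21 + 18)/10) = 3.
  m_13 = 10*3 - 18 = 12, d_13 = (474 - 12^2)/10 = 330/10 = 33, a_13 = floor((21 + 12)/33) = 1.
  m_14 = 33*1 - 12 = 21, d_14 = (474 - 21^2)/33 = 33/33 = 1, a_14 = floor((21 + 21)/1) = 42.
  m_15 = 1*42 - 21 = 21, d_15 = (474 - 21^2)/1 = 33/1 = 33: (m_15, d_15) = (m_1, d_1) = (21, 33), so from here the quotients repeat a_1, ..., a_14; the period length is 14.
So sqrt(474) = [21; (1, 3, 2, 1, 1, 1, 6, 1, 1, 1, 2, 3, 1, 42)] with period length k = 14.
k is even, so the fundamental solution of x^2 - 474y^2 = 1 is (p_{k-1}, q_{k-1}) = (p_13, q_13); compute convergents through index 13.
Convergents (p_i = a_i*p_{i-1} + p_{i-2}, q_i = a_i*q_{i-1} + q_{i-2} with p_{-2}=0, p_{-1}=1, q_{-2}=1, q_{-1}=0):
  i=0: a_0=21, p_0 = 21*1 + 0 = 21, q_0 = 21*0 + 1 = 1.
  i=1: a_1=1, p_1 = 1*21 + 1 = 22, q_1 = 1*1 + 0 = 1.
  i=2: a_2=3, p_2 = 3*22 + 21 = 87, q_2 = 3*1 + 1 = 4.
  i=3: a_3=2, p_3 = 2*87 + 22 = 196, q_3 = 2*4 + 1 = 9.
  i=4: a_4=1, p_4 = 1*196 + 87 = 283, q_4 = 1*9 + 4 = 13.
  i=5: a_5=1, p_5 = 1*283 + 196 = 479, q_5 = 1*13 + 9 = 22.
  i=6: a_6=1, p_6 = 1*479 + 283 = 762, q_6 = 1*22 + 13 = 35.
  i=7: a_7=6, p_7 = 6*762 + 479 = 5051, q_7 = 6*35 + 22 = 232.
  i=8: a_8=1, p_8 = 1*5051 + 762 = 5813, q_8 = 1*232 + 35 = 267.
  i=9: a_9=1, p_9 = 1*5813 + 5051 = 10864, q_9 = 1*267 + 232 = 499.
  i=10: a_10=1, p_10 = 1*10864 + 5813 = 16677, q_10 = 1*499 + 267 = 766.
  i=11: a_11=2, p_11 = 2*16677 + 10864 = 44218, q_11 = 2*766 + 499 = 2031.
  i=12: a_12=3, p_12 = 3*44218 + 16677 = 149331, q_12 = 3*2031 + 766 = 6859.
  i=13: a_13=1, p_13 = 1*149331 + 44218 = 193549, q_13 = 1*6859 + 2031 = 8890.
Check: 193549^2 - 474*8890^2 = 37461215401 - 37461215400 = 1, so (x, y) = (193549, 8890) solves the equation, and by the theorem it is the least positive solution.

(x, y) = (193549, 8890)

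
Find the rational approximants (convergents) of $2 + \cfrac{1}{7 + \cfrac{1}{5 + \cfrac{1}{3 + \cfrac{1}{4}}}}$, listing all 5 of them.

Using the convergent recurrence p_i = a_i*p_{i-1} + p_{i-2}, q_i = a_i*q_{i-1} + q_{i-2} with p_{-2}=0, p_{-1}=1, q_{-2}=1, q_{-1}=0:
  i=0: a_0=2, p_0 = 2*1 + 0 = 2, q_0 = 2*0 + 1 = 1.
  i=1: a_1=7, p_1 = 7*2 + 1 = 15, q_1 = 7*1 + 0 = 7.
  i=2: a_2=5, p_2 = 5*15 + 2 = 77, q_2 = 5*7 + 1 = 36.
  i=3: a_3=3, p_3 = 3*77 + 15 = 246, q_3 = 3*36 + 7 = 115.
  i=4: a_4=4, p_4 = 4*246 + 77 = 1061, q_4 = 4*115 + 36 = 496.

2/1, 15/7, 77/36, 246/115, 1061/496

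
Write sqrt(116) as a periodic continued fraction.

Write x_i = (sqrt(116) + m_i)/d_i with (m_0, d_0) = (0, 1). a_0 = floor(sqrt(116)) = 10, since 10^2 = 100 <= 116 < 121 = 11^2.
Iterate m_{i+1} = d_i*a_i - m_i, d_{i+1} = (116 - m_{i+1}^2)/d_i, a_{i+1} = floor((a_0 + m_{i+1})/d_{i+1}):
  m_1 = 1*10 - 0 = 10, d_1 = (116 - 10^2)/1 = 16/1 = 16, a_1 = floor((10 + 10)/16) = 1.
  m_2 = 16*1 - 10 = 6, d_2 = (116 - 6^2)/16 = 80/16 = 5, a_2 = floor((10 + 6)/5) = 3.
  m_3 = 5*3 - 6 = 9, d_3 = (116 - 9^2)/5 = 35/5 = 7, a_3 = floor((10 + 9)/7) = 2.
  m_4 = 7*2 - 9 = 5, d_4 = (116 - 5^2)/7 = 91/7 = 13, a_4 = floor((10 + 5)/13) = 1.
  m_5 = 13*1 - 5 = 8, d_5 = (116 - 8^2)/13 = 52/13 = 4, a_5 = floor((10 + 8)/4) = 4.
  m_6 = 4*4 - 8 = 8, d_6 = (116 - 8^2)/4 = 52/4 = 13, a_6 = floor((10 + 8)/13) = 1.
  m_7 = 13*1 - 8 = 5, d_7 = (116 - 5^2)/13 = 91/13 = 7, a_7 = floor((10 + 5)/7) = 2.
  m_8 = 7*2 - 5 = 9, d_8 = (116 - 9^2)/7 = 35/7 = 5, a_8 = floor((10 + 9)/5) = 3.
  m_9 = 5*3 - 9 = 6, d_9 = (116 - 6^2)/5 = 80/5 = 16, a_9 = floor((10 + 6)/16) = 1.
  m_10 = 16*1 - 6 = 10, d_10 = (116 - 10^2)/16 = 16/16 = 1, a_10 = floor((10 + 10)/1) = 20.
  m_11 = 1*20 - 10 = 10, d_11 = (116 - 10^2)/1 = 16/1 = 16: (m_11, d_11) = (m_1, d_1) = (10, 16), so from here the quotients repeat a_1, ..., a_10; the period length is 10.
Hence the expansion of sqrt(116) is a_0 = 10 followed by the repeating block 1, 3, 2, 1, 4, 1, 2, 3, 1, 20 (period 10).

[10; (1, 3, 2, 1, 4, 1, 2, 3, 1, 20)]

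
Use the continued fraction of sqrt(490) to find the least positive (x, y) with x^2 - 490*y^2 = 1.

First expand sqrt(490) as a continued fraction. With x_i = (sqrt(490) + m_i)/d_i and (m_0, d_0) = (0, 1): a_0 = floor(sqrt(490)) = 22, since 22^2 = 484 <= 490 < 529 = 23^2.
Iterate m_{i+1} = d_i*a_i - m_i, d_{i+1} = (490 - m_{i+1}^2)/d_i, a_{i+1} = floor((a_0 + m_{i+1})/d_{i+1}):
  m_1 = 1*22 - 0 = 22, d_1 = (490 - 22^2)/1 = 6/1 = 6, a_1 = floor((22 + 22)/6) = 7.
  m_2 = 6*7 - 22 = 20, d_2 = (490 - 20^2)/6 = 90/6 = 15, a_2 = floor((22 + 20)/15) = 2.
  m_3 = 15*2 - 20 = 10, d_3 = (490 - 10^2)/15 = 390/15 = 26, a_3 = floor((22 + 10)/26) = 1.
  m_4 = 26*1 - 10 = 16, d_4 = (490 - 16^2)/26 = 234/26 = 9, a_4 = floor((22 + 16)/9) = 4.
  m_5 = 9*4 - 16 = 20, d_5 = (490 - 20^2)/9 = 90/9 = 10, a_5 = floor((22 + 20)/10) = 4.
  m_6 = 10*4 - 20 = 20, d_6 = (490 - 20^2)/10 = 90/10 = 9, a_6 = floor((22 + 20)/9) = 4.
  m_7 = 9*4 - 20 = 16, d_7 = (490 - 16^2)/9 = 234/9 = 26, a_7 = floor((22 + 16)/26) = 1.
  m_8 = 26*1 - 16 = 10, d_8 = (490 - 10^2)/26 = 390/26 = 15, a_8 = floor((22 + 10)/15) = 2.
  m_9 = 15*2 - 10 = 20, d_9 = (490 - 20^2)/15 = 90/15 = 6, a_9 = floor((22 + 20)/6) = 7.
  m_10 = 6*7 - 20 = 22, d_10 = (490 - 22^2)/6 = 6/6 = 1, a_10 = floor((22 + 22)/1) = 44.
  m_11 = 1*44 - 22 = 22, d_11 = (490 - 22^2)/1 = 6/1 = 6: (m_11, d_11) = (m_1, d_1) = (22, 6), so from here the quotients repeat a_1, ..., a_10; the period length is 10.
So sqrt(490) = [22; (7, 2, 1, 4, 4, 4, 1, 2, 7, 44)] with period length k = 10.
k is even, so the fundamental solution of x^2 - 490y^2 = 1 is (p_{k-1}, q_{k-1}) = (p_9, q_9); compute convergents through index 9.
Convergents (p_i = a_i*p_{i-1} + p_{i-2}, q_i = a_i*q_{i-1} + q_{i-2} with p_{-2}=0, p_{-1}=1, q_{-2}=1, q_{-1}=0):
  i=0: a_0=22, p_0 = 22*1 + 0 = 22, q_0 = 22*0 + 1 = 1.
  i=1: a_1=7, p_1 = 7*22 + 1 = 155, q_1 = 7*1 + 0 = 7.
  i=2: a_2=2, p_2 = 2*155 + 22 = 332, q_2 = 2*7 + 1 = 15.
  i=3: a_3=1, p_3 = 1*332 + 155 = 487, q_3 = 1*15 + 7 = 22.
  i=4: a_4=4, p_4 = 4*487 + 332 = 2280, q_4 = 4*22 + 15 = 103.
  i=5: a_5=4, p_5 = 4*2280 + 487 = 9607, q_5 = 4*103 + 22 = 434.
  i=6: a_6=4, p_6 = 4*9607 + 2280 = 40708, q_6 = 4*434 + 103 = 1839.
  i=7: a_7=1, p_7 = 1*40708 + 9607 = 50315, q_7 = 1*1839 + 434 = 2273.
  i=8: a_8=2, p_8 = 2*50315 + 40708 = 141338, q_8 = 2*2273 + 1839 = 6385.
  i=9: a_9=7, p_9 = 7*141338 + 50315 = 1039681, q_9 = 7*6385 + 2273 = 46968.
Check: 1039681^2 - 490*46968^2 = 1080936581761 - 1080936581760 = 1, so (x, y) = (1039681, 46968) solves the equation, and by the theorem it is the least positive solution.

(x, y) = (1039681, 46968)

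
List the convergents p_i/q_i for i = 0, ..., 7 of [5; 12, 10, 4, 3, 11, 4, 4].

5/1, 61/12, 615/121, 2521/496, 8178/1609, 92479/18195, 378094/74389, 1604855/315751

Using the convergent recurrence p_i = a_i*p_{i-1} + p_{i-2}, q_i = a_i*q_{i-1} + q_{i-2} with p_{-2}=0, p_{-1}=1, q_{-2}=1, q_{-1}=0:
  i=0: a_0=5, p_0 = 5*1 + 0 = 5, q_0 = 5*0 + 1 = 1.
  i=1: a_1=12, p_1 = 12*5 + 1 = 61, q_1 = 12*1 + 0 = 12.
  i=2: a_2=10, p_2 = 10*61 + 5 = 615, q_2 = 10*12 + 1 = 121.
  i=3: a_3=4, p_3 = 4*615 + 61 = 2521, q_3 = 4*121 + 12 = 496.
  i=4: a_4=3, p_4 = 3*2521 + 615 = 8178, q_4 = 3*496 + 121 = 1609.
  i=5: a_5=11, p_5 = 11*8178 + 2521 = 92479, q_5 = 11*1609 + 496 = 18195.
  i=6: a_6=4, p_6 = 4*92479 + 8178 = 378094, q_6 = 4*18195 + 1609 = 74389.
  i=7: a_7=4, p_7 = 4*378094 + 92479 = 1604855, q_7 = 4*74389 + 18195 = 315751.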